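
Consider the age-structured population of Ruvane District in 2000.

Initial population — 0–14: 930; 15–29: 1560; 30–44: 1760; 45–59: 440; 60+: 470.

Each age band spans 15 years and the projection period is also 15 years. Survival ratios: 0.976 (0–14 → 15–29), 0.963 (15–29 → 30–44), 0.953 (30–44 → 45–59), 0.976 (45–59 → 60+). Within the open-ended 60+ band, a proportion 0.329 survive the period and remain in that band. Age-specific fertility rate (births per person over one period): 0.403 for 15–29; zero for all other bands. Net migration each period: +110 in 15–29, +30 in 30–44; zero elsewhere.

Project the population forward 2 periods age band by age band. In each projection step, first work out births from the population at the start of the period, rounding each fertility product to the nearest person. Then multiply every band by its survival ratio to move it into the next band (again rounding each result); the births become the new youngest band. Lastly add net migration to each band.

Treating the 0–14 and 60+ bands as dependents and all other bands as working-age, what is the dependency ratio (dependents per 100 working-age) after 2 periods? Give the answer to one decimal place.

Numbering the groups 1..5 from youngest to oldest:
After projecting period 1:
Births: 1560 × 0.403 = 629
Group 2: 930 × 0.976 = 908
Group 3: 1560 × 0.963 = 1502
Group 4: 1760 × 0.953 = 1677
Group 5: 440 × 0.976 + 470 × 0.329 = 429 + 155 = 584
Net migration: Group 2 + 110 → 1018; Group 3 + 30 → 1532
End of period: [629, 1018, 1532, 1677, 584]
After projecting period 2:
Births: 1018 × 0.403 = 410
Group 2: 629 × 0.976 = 614
Group 3: 1018 × 0.963 = 980
Group 4: 1532 × 0.953 = 1460
Group 5: 1677 × 0.976 + 584 × 0.329 = 1637 + 192 = 1829
Net migration: Group 2 + 110 → 724; Group 3 + 30 → 1010
End of period: [410, 724, 1010, 1460, 1829]
Dependents (band 0–14 + band 60+) = 410 + 1829 = 2239; working-age = 3194; ratio = 2239/3194 × 100 = 70.1

70.1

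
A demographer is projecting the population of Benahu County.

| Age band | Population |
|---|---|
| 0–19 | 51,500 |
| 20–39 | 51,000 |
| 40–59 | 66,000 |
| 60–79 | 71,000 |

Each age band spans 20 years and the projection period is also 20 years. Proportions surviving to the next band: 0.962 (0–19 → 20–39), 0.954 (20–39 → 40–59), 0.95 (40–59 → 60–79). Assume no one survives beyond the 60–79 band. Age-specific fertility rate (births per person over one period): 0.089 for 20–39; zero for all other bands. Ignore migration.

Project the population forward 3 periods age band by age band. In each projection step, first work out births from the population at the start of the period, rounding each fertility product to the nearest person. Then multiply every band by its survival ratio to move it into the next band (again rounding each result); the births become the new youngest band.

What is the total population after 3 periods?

— Period 1 —
Births: 51000 * 0.089 = 4539
20–39: 51500 * 0.962 = 49543
40–59: 51000 * 0.954 = 48654
60–79: 66000 * 0.95 = 62700
Population now: 0–19=4539, 20–39=49543, 40–59=48654, 60–79=62700
— Period 2 —
Births: 49543 * 0.089 = 4409
20–39: 4539 * 0.962 = 4367
40–59: 49543 * 0.954 = 47264
60–79: 48654 * 0.95 = 46221
Population now: 0–19=4409, 20–39=4367, 40–59=47264, 60–79=46221
— Period 3 —
Births: 4367 * 0.089 = 389
20–39: 4409 * 0.962 = 4241
40–59: 4367 * 0.954 = 4166
60–79: 47264 * 0.95 = 44901
Population now: 0–19=389, 20–39=4241, 40–59=4166, 60–79=44901
Total after period 3: 389 + 4241 + 4166 + 44901 = 53697

53697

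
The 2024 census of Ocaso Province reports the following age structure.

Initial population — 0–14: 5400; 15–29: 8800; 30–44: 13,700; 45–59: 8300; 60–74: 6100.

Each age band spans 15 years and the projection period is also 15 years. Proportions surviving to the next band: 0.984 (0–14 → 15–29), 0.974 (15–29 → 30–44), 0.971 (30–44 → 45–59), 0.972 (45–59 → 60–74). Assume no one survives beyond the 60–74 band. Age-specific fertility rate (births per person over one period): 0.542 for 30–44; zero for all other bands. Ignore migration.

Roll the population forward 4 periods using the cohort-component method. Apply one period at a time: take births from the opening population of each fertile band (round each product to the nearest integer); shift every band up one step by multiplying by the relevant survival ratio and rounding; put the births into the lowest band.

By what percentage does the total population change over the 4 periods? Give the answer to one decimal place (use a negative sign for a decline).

-45.9

Numbering the bands 1..5 from youngest to oldest:
— Period 1 —
Births: 13700 × 0.542 = 7425
Band 2: 5400 × 0.984 = 5314
Band 3: 8800 × 0.974 = 8571
Band 4: 13700 × 0.971 = 13303
Band 5: 8300 × 0.972 = 8068
Giving 7425 / 5314 / 8571 / 13303 / 8068.
— Period 2 —
Births: 8571 × 0.542 = 4645
Band 2: 7425 × 0.984 = 7306
Band 3: 5314 × 0.974 = 5176
Band 4: 8571 × 0.971 = 8322
Band 5: 13303 × 0.972 = 12931
Giving 4645 / 7306 / 5176 / 8322 / 12931.
— Period 3 —
Births: 5176 × 0.542 = 2805
Band 2: 4645 × 0.984 = 4571
Band 3: 7306 × 0.974 = 7116
Band 4: 5176 × 0.971 = 5026
Band 5: 8322 × 0.972 = 8089
Giving 2805 / 4571 / 7116 / 5026 / 8089.
— Period 4 —
Births: 7116 × 0.542 = 3857
Band 2: 2805 × 0.984 = 2760
Band 3: 4571 × 0.974 = 4452
Band 4: 7116 × 0.971 = 6910
Band 5: 5026 × 0.972 = 4885
Giving 3857 / 2760 / 4452 / 6910 / 4885.
Total: 42300 → 22864; change = -19436; percentage change = -45.9%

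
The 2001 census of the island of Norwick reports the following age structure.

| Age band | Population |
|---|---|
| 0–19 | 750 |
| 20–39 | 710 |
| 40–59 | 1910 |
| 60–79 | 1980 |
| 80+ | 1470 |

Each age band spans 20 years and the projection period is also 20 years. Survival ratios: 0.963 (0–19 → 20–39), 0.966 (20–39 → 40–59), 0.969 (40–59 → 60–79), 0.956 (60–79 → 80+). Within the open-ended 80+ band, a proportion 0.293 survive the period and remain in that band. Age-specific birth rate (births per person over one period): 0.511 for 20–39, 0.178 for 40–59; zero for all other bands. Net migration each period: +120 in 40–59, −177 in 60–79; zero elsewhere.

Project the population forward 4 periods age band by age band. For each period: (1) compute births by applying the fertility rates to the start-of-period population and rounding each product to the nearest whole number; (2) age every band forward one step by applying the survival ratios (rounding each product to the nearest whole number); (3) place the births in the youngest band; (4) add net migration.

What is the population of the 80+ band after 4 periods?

953

Numbering the groups 1..5 from youngest to oldest:
Period 1.
Births: 710 × 0.511 = 363, 1910 × 0.178 = 340 → 703
Group 2: 750 × 0.963 = 722
Group 3: 710 × 0.966 = 686
Group 4: 1910 × 0.969 = 1851
Group 5: 1980 × 0.956 + 1470 × 0.293 = 1893 + 431 = 2324
Net migration: Group 3 + 120 → 806; Group 4 − 177 → 1674
→ [703, 722, 806, 1674, 2324]
Period 2.
Births: 722 × 0.511 = 369, 806 × 0.178 = 143 → 512
Group 2: 703 × 0.963 = 677
Group 3: 722 × 0.966 = 697
Group 4: 806 × 0.969 = 781
Group 5: 1674 × 0.956 + 2324 × 0.293 = 1600 + 681 = 2281
Net migration: Group 3 + 120 → 817; Group 4 − 177 → 604
→ [512, 677, 817, 604, 2281]
Period 3.
Births: 677 × 0.511 = 346, 817 × 0.178 = 145 → 491
Group 2: 512 × 0.963 = 493
Group 3: 677 × 0.966 = 654
Group 4: 817 × 0.969 = 792
Group 5: 604 × 0.956 + 2281 × 0.293 = 577 + 668 = 1245
Net migration: Group 3 + 120 → 774; Group 4 − 177 → 615
→ [491, 493, 774, 615, 1245]
Period 4.
Births: 493 × 0.511 = 252, 774 × 0.178 = 138 → 390
Group 2: 491 × 0.963 = 473
Group 3: 493 × 0.966 = 476
Group 4: 774 × 0.969 = 750
Group 5: 615 × 0.956 + 1245 × 0.293 = 588 + 365 = 953
Net migration: Group 3 + 120 → 596; Group 4 − 177 → 573
→ [390, 473, 596, 573, 953]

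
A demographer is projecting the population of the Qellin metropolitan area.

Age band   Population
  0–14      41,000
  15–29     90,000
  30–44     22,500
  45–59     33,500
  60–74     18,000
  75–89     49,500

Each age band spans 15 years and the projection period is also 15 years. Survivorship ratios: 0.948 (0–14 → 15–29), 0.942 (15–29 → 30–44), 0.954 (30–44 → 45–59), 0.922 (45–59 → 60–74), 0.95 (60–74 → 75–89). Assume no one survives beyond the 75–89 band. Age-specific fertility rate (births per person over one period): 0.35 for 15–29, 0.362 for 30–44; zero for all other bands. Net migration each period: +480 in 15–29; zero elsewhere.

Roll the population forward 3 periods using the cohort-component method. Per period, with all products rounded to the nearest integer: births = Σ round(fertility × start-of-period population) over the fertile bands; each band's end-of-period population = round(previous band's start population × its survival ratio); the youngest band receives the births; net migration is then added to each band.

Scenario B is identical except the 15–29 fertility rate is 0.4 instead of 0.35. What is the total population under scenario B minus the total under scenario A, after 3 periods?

9494

Numbering the bands 1..6 from youngest to oldest:
After projecting period 1:
Births: 90000 × 0.35 = 31500 ; 22500 × 0.362 = 8145 ⇒ total 39645
Band 2: 41000 × 0.948 = 38868
Band 3: 90000 × 0.942 = 84780
Band 4: 22500 × 0.954 = 21465
Band 5: 33500 × 0.922 = 30887
Band 6: 18000 × 0.95 = 17100
Net migration: Band 2 + 480 → 39348
Giving 39645 / 39348 / 84780 / 21465 / 30887 / 17100.
After projecting period 2:
Births: 39348 × 0.35 = 13772 ; 84780 × 0.362 = 30690 ⇒ total 44462
Band 2: 39645 × 0.948 = 37583
Band 3: 39348 × 0.942 = 37066
Band 4: 84780 × 0.954 = 80880
Band 5: 21465 × 0.922 = 19791
Band 6: 30887 × 0.95 = 29343
Net migration: Band 2 + 480 → 38063
Giving 44462 / 38063 / 37066 / 80880 / 19791 / 29343.
After projecting period 3:
Births: 38063 × 0.35 = 13322 ; 37066 × 0.362 = 13418 ⇒ total 26740
Band 2: 44462 × 0.948 = 42150
Band 3: 38063 × 0.942 = 35855
Band 4: 37066 × 0.954 = 35361
Band 5: 80880 × 0.922 = 74571
Band 6: 19791 × 0.95 = 18801
Net migration: Band 2 + 480 → 42630
Giving 26740 / 42630 / 35855 / 35361 / 74571 / 18801.
Scenario A total after 3 periods: 233958
Scenario B projection —
After projecting period 1:
Births: 90000 × 0.4 = 36000 ; 22500 × 0.362 = 8145 ⇒ total 44145
Band 2: 41000 × 0.948 = 38868
Band 3: 90000 × 0.942 = 84780
Band 4: 22500 × 0.954 = 21465
Band 5: 33500 × 0.922 = 30887
Band 6: 18000 × 0.95 = 17100
Net migration: Band 2 + 480 → 39348
Giving 44145 / 39348 / 84780 / 21465 / 30887 / 17100.
After projecting period 2:
Births: 39348 × 0.4 = 15739 ; 84780 × 0.362 = 30690 ⇒ total 46429
Band 2: 44145 × 0.948 = 41849
Band 3: 39348 × 0.942 = 37066
Band 4: 84780 × 0.954 = 80880
Band 5: 21465 × 0.922 = 19791
Band 6: 30887 × 0.95 = 29343
Net migration: Band 2 + 480 → 42329
Giving 46429 / 42329 / 37066 / 80880 / 19791 / 29343.
After projecting period 3:
Births: 42329 × 0.4 = 16932 ; 37066 × 0.362 = 13418 ⇒ total 30350
Band 2: 46429 × 0.948 = 44015
Band 3: 42329 × 0.942 = 39874
Band 4: 37066 × 0.954 = 35361
Band 5: 80880 × 0.922 = 74571
Band 6: 19791 × 0.95 = 18801
Net migration: Band 2 + 480 → 44495
Giving 30350 / 44495 / 39874 / 35361 / 74571 / 18801.
Scenario B total after 3 periods: 243452
Difference B − A = 243452 − 233958 = 9494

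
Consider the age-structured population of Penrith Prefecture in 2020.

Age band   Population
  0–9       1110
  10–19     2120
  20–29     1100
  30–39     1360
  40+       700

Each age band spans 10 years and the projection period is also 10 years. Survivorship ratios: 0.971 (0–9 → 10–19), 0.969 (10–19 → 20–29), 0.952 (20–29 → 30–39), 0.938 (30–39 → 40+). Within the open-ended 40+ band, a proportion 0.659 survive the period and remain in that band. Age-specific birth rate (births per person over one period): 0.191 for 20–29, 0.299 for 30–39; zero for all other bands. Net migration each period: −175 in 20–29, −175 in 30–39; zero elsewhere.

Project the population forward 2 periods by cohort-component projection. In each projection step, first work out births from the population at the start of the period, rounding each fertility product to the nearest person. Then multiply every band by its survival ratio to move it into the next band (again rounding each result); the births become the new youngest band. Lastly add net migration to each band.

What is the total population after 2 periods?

(Bands numbered youngest = 1 to oldest = 5.)
[period 1]
Births: 1100 * 0.191 = 210 ; 1360 * 0.299 = 407 ⇒ total 617
Band 2: 1110 * 0.971 = 1078
Band 3: 2120 * 0.969 = 2054
Band 4: 1100 * 0.952 = 1047
Band 5: 1360 * 0.938 + 700 * 0.659 = 1276 + 461 = 1737
Net migration: Band 3 − 175 → 1879; Band 4 − 175 → 872
End of period: [617, 1078, 1879, 872, 1737]
[period 2]
Births: 1879 * 0.191 = 359 ; 872 * 0.299 = 261 ⇒ total 620
Band 2: 617 * 0.971 = 599
Band 3: 1078 * 0.969 = 1045
Band 4: 1879 * 0.952 = 1789
Band 5: 872 * 0.938 + 1737 * 0.659 = 818 + 1145 = 1963
Net migration: Band 3 − 175 → 870; Band 4 − 175 → 1614
End of period: [620, 599, 870, 1614, 1963]
Total after period 2: 620 + 599 + 870 + 1614 + 1963 = 5666

5666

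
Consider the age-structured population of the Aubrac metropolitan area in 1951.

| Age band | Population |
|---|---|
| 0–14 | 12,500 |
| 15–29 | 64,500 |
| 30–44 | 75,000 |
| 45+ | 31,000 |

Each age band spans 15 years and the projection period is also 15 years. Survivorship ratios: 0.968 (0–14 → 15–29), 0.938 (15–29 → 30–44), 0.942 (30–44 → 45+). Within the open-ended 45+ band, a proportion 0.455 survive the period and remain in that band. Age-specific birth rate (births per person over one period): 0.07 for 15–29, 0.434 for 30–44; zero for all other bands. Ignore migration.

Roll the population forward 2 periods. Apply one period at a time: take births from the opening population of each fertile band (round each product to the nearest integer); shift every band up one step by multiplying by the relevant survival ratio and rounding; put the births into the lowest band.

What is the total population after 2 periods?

Numbering the groups 1..4 from youngest to oldest:
[period 1]
Births: 64500 × 0.07 = 4515 ; 75000 × 0.434 = 32550 — total 37065
Group 2: 12500 × 0.968 = 12100
Group 3: 64500 × 0.938 = 60501
Group 4: 75000 × 0.942 + 31000 × 0.455 = 70650 + 14105 = 84755
End of period: [37065, 12100, 60501, 84755]
[period 2]
Births: 12100 × 0.07 = 847 ; 60501 × 0.434 = 26257 — total 27104
Group 2: 37065 × 0.968 = 35879
Group 3: 12100 × 0.938 = 11350
Group 4: 60501 × 0.942 + 84755 × 0.455 = 56992 + 38564 = 95556
End of period: [27104, 35879, 11350, 95556]
Total after period 2: 27104 + 35879 + 11350 + 95556 = 169889

169889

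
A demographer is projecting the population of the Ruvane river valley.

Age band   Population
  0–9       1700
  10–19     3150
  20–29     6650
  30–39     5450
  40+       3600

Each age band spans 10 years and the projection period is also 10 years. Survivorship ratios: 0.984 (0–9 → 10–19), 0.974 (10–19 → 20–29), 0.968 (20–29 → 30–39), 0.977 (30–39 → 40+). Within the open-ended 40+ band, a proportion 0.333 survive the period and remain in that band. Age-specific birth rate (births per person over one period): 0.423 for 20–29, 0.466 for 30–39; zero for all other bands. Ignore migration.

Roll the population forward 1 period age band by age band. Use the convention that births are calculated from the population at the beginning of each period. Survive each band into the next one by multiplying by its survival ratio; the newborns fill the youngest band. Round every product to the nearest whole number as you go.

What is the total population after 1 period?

Period 1.
Births: 6650 × 0.423 = 2813 ; 5450 × 0.466 = 2540 → total 5353
10–19: 1700 × 0.984 = 1673
20–29: 3150 × 0.974 = 3068
30–39: 6650 × 0.968 = 6437
40+: 5450 × 0.977 + 3600 × 0.333 = 5325 + 1199 = 6524
End of period: [5353, 1673, 3068, 6437, 6524]
Total after period 1: 5353 + 1673 + 3068 + 6437 + 6524 = 23055

23055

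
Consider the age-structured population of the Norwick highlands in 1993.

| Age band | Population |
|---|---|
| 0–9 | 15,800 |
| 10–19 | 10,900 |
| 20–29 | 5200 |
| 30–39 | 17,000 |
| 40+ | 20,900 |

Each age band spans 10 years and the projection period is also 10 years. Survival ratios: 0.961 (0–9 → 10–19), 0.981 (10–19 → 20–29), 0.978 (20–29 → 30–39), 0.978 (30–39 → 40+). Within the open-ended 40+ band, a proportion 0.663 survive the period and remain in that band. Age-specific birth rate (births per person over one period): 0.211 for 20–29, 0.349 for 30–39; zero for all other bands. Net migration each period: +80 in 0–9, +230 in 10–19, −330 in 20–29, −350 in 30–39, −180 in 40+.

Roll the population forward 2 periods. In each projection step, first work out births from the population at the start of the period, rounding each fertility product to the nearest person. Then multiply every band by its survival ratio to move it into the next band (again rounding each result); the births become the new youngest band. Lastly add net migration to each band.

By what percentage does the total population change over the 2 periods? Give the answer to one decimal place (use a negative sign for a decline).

-13.9

Call the bands 1 to 5, youngest first.
[period 1]
Births: 5200 × 0.211 = 1097  |  17000 × 0.349 = 5933 ⇒ total 7030
Band 2: 15800 × 0.961 = 15184
Band 3: 10900 × 0.981 = 10693
Band 4: 5200 × 0.978 = 5086
Band 5: 17000 × 0.978 + 20900 × 0.663 = 16626 + 13857 = 30483
Net migration: Band 1 + 80 → 7110; Band 2 + 230 → 15414; Band 3 − 330 → 10363; Band 4 − 350 → 4736; Band 5 − 180 → 30303
Giving 7110 / 15414 / 10363 / 4736 / 30303.
[period 2]
Births: 10363 × 0.211 = 2187  |  4736 × 0.349 = 1653 ⇒ total 3840
Band 2: 7110 × 0.961 = 6833
Band 3: 15414 × 0.981 = 15121
Band 4: 10363 × 0.978 = 10135
Band 5: 4736 × 0.978 + 30303 × 0.663 = 4632 + 20091 = 24723
Net migration: Band 1 + 80 → 3920; Band 2 + 230 → 7063; Band 3 − 330 → 14791; Band 4 − 350 → 9785; Band 5 − 180 → 24543
Giving 3920 / 7063 / 14791 / 9785 / 24543.
Total: 69800 → 60102; change = -9698; percentage change = -13.9%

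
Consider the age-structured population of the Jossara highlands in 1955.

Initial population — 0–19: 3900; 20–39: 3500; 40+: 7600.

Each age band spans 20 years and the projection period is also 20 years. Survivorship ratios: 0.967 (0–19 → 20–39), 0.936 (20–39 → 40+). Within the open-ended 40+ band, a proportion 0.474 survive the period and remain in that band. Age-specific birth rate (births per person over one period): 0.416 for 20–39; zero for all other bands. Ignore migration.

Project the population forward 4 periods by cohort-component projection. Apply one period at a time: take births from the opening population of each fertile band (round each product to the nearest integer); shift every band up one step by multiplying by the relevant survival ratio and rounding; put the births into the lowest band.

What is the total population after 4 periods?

4768

— Period 1 —
Births: 3500 * 0.416 = 1456
20–39: 3900 * 0.967 = 3771
40+: 3500 * 0.936 + 7600 * 0.474 = 3276 + 3602 = 6878
Population now: 0–19=1456, 20–39=3771, 40+=6878
— Period 2 —
Births: 3771 * 0.416 = 1569
20–39: 1456 * 0.967 = 1408
40+: 3771 * 0.936 + 6878 * 0.474 = 3530 + 3260 = 6790
Population now: 0–19=1569, 20–39=1408, 40+=6790
— Period 3 —
Births: 1408 * 0.416 = 586
20–39: 1569 * 0.967 = 1517
40+: 1408 * 0.936 + 6790 * 0.474 = 1318 + 3218 = 4536
Population now: 0–19=586, 20–39=1517, 40+=4536
— Period 4 —
Births: 1517 * 0.416 = 631
20–39: 586 * 0.967 = 567
40+: 1517 * 0.936 + 4536 * 0.474 = 1420 + 2150 = 3570
Population now: 0–19=631, 20–39=567, 40+=3570
Total after period 4: 631 + 567 + 3570 = 4768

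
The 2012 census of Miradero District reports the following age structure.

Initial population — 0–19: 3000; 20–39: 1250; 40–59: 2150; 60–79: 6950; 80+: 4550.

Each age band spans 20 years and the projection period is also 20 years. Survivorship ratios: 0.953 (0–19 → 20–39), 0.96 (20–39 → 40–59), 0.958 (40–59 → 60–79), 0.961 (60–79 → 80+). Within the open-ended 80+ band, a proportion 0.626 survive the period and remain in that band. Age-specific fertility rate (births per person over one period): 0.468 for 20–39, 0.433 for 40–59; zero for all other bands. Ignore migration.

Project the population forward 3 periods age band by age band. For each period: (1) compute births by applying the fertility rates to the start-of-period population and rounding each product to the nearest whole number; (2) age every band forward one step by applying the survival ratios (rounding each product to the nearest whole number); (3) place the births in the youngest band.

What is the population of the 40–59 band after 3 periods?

[period 1]
Births: 1250 * 0.468 = 585, 2150 * 0.433 = 931 — total 1516
20–39: 3000 * 0.953 = 2859
40–59: 1250 * 0.96 = 1200
60–79: 2150 * 0.958 = 2060
80+: 6950 * 0.961 + 4550 * 0.626 = 6679 + 2848 = 9527
End of period: [1516, 2859, 1200, 2060, 9527]
[period 2]
Births: 2859 * 0.468 = 1338, 1200 * 0.433 = 520 — total 1858
20–39: 1516 * 0.953 = 1445
40–59: 2859 * 0.96 = 2745
60–79: 1200 * 0.958 = 1150
80+: 2060 * 0.961 + 9527 * 0.626 = 1980 + 5964 = 7944
End of period: [1858, 1445, 2745, 1150, 7944]
[period 3]
Births: 1445 * 0.468 = 676, 2745 * 0.433 = 1189 — total 1865
20–39: 1858 * 0.953 = 1771
40–59: 1445 * 0.96 = 1387
60–79: 2745 * 0.958 = 2630
80+: 1150 * 0.961 + 7944 * 0.626 = 1105 + 4973 = 6078
End of period: [1865, 1771, 1387, 2630, 6078]

1387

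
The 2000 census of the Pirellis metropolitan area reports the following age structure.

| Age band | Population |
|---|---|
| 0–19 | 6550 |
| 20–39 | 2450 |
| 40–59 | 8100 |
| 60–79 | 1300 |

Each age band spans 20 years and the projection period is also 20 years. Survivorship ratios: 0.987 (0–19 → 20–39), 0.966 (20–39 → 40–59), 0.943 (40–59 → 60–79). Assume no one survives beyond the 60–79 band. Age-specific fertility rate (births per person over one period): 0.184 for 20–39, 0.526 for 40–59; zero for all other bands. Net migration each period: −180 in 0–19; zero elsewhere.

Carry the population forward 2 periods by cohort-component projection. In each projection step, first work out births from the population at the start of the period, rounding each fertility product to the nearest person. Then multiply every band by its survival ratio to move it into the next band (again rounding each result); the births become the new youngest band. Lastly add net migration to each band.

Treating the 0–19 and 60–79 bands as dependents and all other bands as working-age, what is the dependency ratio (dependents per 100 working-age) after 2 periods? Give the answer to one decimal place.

41.9

— Period 1 —
Births: 2450 * 0.184 = 451, 8100 * 0.526 = 4261 → 4712
20–39: 6550 * 0.987 = 6465
40–59: 2450 * 0.966 = 2367
60–79: 8100 * 0.943 = 7638
Net migration: 0–19 − 180 → 4532
Population now: 0–19=4532, 20–39=6465, 40–59=2367, 60–79=7638
— Period 2 —
Births: 6465 * 0.184 = 1190, 2367 * 0.526 = 1245 → 2435
20–39: 4532 * 0.987 = 4473
40–59: 6465 * 0.966 = 6245
60–79: 2367 * 0.943 = 2232
Net migration: 0–19 − 180 → 2255
Population now: 0–19=2255, 20–39=4473, 40–59=6245, 60–79=2232
Dependents (band 0–19 + band 60–79) = 2255 + 2232 = 4487; working-age = 10718; ratio = 4487/10718 × 100 = 41.9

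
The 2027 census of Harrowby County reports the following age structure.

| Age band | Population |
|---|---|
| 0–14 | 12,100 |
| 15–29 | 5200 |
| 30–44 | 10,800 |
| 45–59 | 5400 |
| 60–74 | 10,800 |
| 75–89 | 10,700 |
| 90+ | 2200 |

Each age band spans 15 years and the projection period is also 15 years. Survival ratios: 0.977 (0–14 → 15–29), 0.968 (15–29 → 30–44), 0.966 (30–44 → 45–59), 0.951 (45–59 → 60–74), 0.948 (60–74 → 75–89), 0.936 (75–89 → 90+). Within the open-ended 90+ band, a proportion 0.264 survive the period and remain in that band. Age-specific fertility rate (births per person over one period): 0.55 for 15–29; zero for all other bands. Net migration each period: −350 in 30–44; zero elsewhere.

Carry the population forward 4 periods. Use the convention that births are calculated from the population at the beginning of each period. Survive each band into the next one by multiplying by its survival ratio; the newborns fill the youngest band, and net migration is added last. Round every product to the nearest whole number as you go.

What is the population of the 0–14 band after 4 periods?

Numbering the bands 1..7 from youngest to oldest:
— Period 1 —
Births: 5200 × 0.55 = 2860
Band 2: 12100 × 0.977 = 11822
Band 3: 5200 × 0.968 = 5034
Band 4: 10800 × 0.966 = 10433
Band 5: 5400 × 0.951 = 5135
Band 6: 10800 × 0.948 = 10238
Band 7: 10700 × 0.936 + 2200 × 0.264 = 10015 + 581 = 10596
Net migration: Band 3 − 350 → 4684
Giving 2860 / 11822 / 4684 / 10433 / 5135 / 10238 / 10596.
— Period 2 —
Births: 11822 × 0.55 = 6502
Band 2: 2860 × 0.977 = 2794
Band 3: 11822 × 0.968 = 11444
Band 4: 4684 × 0.966 = 4525
Band 5: 10433 × 0.951 = 9922
Band 6: 5135 × 0.948 = 4868
Band 7: 10238 × 0.936 + 10596 × 0.264 = 9583 + 2797 = 12380
Net migration: Band 3 − 350 → 11094
Giving 6502 / 2794 / 11094 / 4525 / 9922 / 4868 / 12380.
— Period 3 —
Births: 2794 × 0.55 = 1537
Band 2: 6502 × 0.977 = 6352
Band 3: 2794 × 0.968 = 2705
Band 4: 11094 × 0.966 = 10717
Band 5: 4525 × 0.951 = 4303
Band 6: 9922 × 0.948 = 9406
Band 7: 4868 × 0.936 + 12380 × 0.264 = 4556 + 3268 = 7824
Net migration: Band 3 − 350 → 2355
Giving 1537 / 6352 / 2355 / 10717 / 4303 / 9406 / 7824.
— Period 4 —
Births: 6352 × 0.55 = 3494
Band 2: 1537 × 0.977 = 1502
Band 3: 6352 × 0.968 = 6149
Band 4: 2355 × 0.966 = 2275
Band 5: 10717 × 0.951 = 10192
Band 6: 4303 × 0.948 = 4079
Band 7: 9406 × 0.936 + 7824 × 0.264 = 8804 + 2066 = 10870
Net migration: Band 3 − 350 → 5799
Giving 3494 / 1502 / 5799 / 2275 / 10192 / 4079 / 10870.

3494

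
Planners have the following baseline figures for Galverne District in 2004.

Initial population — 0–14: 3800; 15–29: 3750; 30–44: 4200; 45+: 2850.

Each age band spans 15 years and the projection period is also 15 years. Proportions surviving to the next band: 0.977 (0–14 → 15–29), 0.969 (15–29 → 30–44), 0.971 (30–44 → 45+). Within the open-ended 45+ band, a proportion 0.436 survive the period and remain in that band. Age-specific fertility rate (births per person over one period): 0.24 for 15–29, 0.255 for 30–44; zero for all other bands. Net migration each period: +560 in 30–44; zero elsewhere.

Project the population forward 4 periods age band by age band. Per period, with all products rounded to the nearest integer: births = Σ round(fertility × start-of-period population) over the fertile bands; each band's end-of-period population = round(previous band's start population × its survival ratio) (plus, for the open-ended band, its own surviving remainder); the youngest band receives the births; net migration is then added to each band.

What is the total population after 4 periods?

[period 1]
Births: 3750 × 0.24 = 900 ; 4200 × 0.255 = 1071 — total 1971
15–29: 3800 × 0.977 = 3713
30–44: 3750 × 0.969 = 3634
45+: 4200 × 0.971 + 2850 × 0.436 = 4078 + 1243 = 5321
Net migration: 30–44 + 560 → 4194
Population now: 0–14=1971, 15–29=3713, 30–44=4194, 45+=5321
[period 2]
Births: 3713 × 0.24 = 891 ; 4194 × 0.255 = 1069 — total 1960
15–29: 1971 × 0.977 = 1926
30–44: 3713 × 0.969 = 3598
45+: 4194 × 0.971 + 5321 × 0.436 = 4072 + 2320 = 6392
Net migration: 30–44 + 560 → 4158
Population now: 0–14=1960, 15–29=1926, 30–44=4158, 45+=6392
[period 3]
Births: 1926 × 0.24 = 462 ; 4158 × 0.255 = 1060 — total 1522
15–29: 1960 × 0.977 = 1915
30–44: 1926 × 0.969 = 1866
45+: 4158 × 0.971 + 6392 × 0.436 = 4037 + 2787 = 6824
Net migration: 30–44 + 560 → 2426
Population now: 0–14=1522, 15–29=1915, 30–44=2426, 45+=6824
[period 4]
Births: 1915 × 0.24 = 460 ; 2426 × 0.255 = 619 — total 1079
15–29: 1522 × 0.977 = 1487
30–44: 1915 × 0.969 = 1856
45+: 2426 × 0.971 + 6824 × 0.436 = 2356 + 2975 = 5331
Net migration: 30–44 + 560 → 2416
Population now: 0–14=1079, 15–29=1487, 30–44=2416, 45+=5331
Total after period 4: 1079 + 1487 + 2416 + 5331 = 10313

10313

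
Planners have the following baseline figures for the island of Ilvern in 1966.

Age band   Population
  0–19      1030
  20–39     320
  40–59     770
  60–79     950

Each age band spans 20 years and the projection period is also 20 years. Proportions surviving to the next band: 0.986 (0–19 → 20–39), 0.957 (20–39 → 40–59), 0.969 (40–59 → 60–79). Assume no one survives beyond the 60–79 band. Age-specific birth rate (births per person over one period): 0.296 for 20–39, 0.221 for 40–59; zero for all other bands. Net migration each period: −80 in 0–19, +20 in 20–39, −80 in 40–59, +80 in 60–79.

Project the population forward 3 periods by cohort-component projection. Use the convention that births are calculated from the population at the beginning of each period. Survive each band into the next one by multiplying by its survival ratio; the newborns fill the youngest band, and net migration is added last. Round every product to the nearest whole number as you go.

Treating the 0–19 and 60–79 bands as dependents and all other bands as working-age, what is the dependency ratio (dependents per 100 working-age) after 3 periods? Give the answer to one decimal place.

After projecting period 1:
Births: 320 × 0.296 = 95, 770 × 0.221 = 170 ⇒ total 265
20–39: 1030 × 0.986 = 1016
40–59: 320 × 0.957 = 306
60–79: 770 × 0.969 = 746
Net migration: 0–19 − 80 → 185; 20–39 + 20 → 1036; 40–59 − 80 → 226; 60–79 + 80 → 826
End of period: [185, 1036, 226, 826]
After projecting period 2:
Births: 1036 × 0.296 = 307, 226 × 0.221 = 50 ⇒ total 357
20–39: 185 × 0.986 = 182
40–59: 1036 × 0.957 = 991
60–79: 226 × 0.969 = 219
Net migration: 0–19 − 80 → 277; 20–39 + 20 → 202; 40–59 − 80 → 911; 60–79 + 80 → 299
End of period: [277, 202, 911, 299]
After projecting period 3:
Births: 202 × 0.296 = 60, 911 × 0.221 = 201 ⇒ total 261
20–39: 277 × 0.986 = 273
40–59: 202 × 0.957 = 193
60–79: 911 × 0.969 = 883
Net migration: 0–19 − 80 → 181; 20–39 + 20 → 293; 40–59 − 80 → 113; 60–79 + 80 → 963
End of period: [181, 293, 113, 963]
Dependents (band 0–19 + band 60–79) = 181 + 963 = 1144; working-age = 406; ratio = 1144/406 × 100 = 281.8

281.8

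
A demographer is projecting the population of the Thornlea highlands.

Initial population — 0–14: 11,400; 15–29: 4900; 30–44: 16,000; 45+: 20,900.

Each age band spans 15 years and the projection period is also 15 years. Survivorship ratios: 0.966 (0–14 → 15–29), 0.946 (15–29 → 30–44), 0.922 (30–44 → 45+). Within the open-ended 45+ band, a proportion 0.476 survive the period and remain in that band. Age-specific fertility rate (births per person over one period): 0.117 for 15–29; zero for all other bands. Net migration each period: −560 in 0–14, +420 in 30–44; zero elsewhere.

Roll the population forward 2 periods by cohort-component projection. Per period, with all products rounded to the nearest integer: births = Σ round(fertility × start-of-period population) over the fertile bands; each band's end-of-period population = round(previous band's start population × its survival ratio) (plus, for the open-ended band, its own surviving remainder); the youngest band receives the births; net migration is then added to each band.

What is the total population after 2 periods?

Let band 1 be 0–14 through band 4 = 45+.
Period 1:
Births: 4900 * 0.117 = 573
Band 2: 11400 * 0.966 = 11012
Band 3: 4900 * 0.946 = 4635
Band 4: 16000 * 0.922 + 20900 * 0.476 = 14752 + 9948 = 24700
Net migration: Band 1 − 560 → 13; Band 3 + 420 → 5055
Giving 13 / 11012 / 5055 / 24700.
Period 2:
Births: 11012 * 0.117 = 1288
Band 2: 13 * 0.966 = 13
Band 3: 11012 * 0.946 = 10417
Band 4: 5055 * 0.922 + 24700 * 0.476 = 4661 + 11757 = 16418
Net migration: Band 1 − 560 → 728; Band 3 + 420 → 10837
Giving 728 / 13 / 10837 / 16418.
Total after period 2: 728 + 13 + 10837 + 16418 = 27996

27996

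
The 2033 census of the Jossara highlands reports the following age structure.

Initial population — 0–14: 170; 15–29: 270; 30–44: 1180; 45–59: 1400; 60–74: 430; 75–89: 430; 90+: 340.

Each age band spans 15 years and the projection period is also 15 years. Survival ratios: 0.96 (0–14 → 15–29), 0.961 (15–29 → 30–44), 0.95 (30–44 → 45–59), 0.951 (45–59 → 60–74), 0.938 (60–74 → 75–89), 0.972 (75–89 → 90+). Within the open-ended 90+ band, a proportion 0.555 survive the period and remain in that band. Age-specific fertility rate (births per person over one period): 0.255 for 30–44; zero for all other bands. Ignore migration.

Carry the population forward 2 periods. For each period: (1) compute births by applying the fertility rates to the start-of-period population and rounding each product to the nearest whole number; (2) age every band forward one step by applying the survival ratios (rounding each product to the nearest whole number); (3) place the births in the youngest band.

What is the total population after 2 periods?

3801

[period 1]
Births: 1180 × 0.255 = 301
15–29: 170 × 0.96 = 163
30–44: 270 × 0.961 = 259
45–59: 1180 × 0.95 = 1121
60–74: 1400 × 0.951 = 1331
75–89: 430 × 0.938 = 403
90+: 430 × 0.972 + 340 × 0.555 = 418 + 189 = 607
End of period: [301, 163, 259, 1121, 1331, 403, 607]
[period 2]
Births: 259 × 0.255 = 66
15–29: 301 × 0.96 = 289
30–44: 163 × 0.961 = 157
45–59: 259 × 0.95 = 246
60–74: 1121 × 0.951 = 1066
75–89: 1331 × 0.938 = 1248
90+: 403 × 0.972 + 607 × 0.555 = 392 + 337 = 729
End of period: [66, 289, 157, 246, 1066, 1248, 729]
Total after period 2: 66 + 289 + 157 + 246 + 1066 + 1248 + 729 = 3801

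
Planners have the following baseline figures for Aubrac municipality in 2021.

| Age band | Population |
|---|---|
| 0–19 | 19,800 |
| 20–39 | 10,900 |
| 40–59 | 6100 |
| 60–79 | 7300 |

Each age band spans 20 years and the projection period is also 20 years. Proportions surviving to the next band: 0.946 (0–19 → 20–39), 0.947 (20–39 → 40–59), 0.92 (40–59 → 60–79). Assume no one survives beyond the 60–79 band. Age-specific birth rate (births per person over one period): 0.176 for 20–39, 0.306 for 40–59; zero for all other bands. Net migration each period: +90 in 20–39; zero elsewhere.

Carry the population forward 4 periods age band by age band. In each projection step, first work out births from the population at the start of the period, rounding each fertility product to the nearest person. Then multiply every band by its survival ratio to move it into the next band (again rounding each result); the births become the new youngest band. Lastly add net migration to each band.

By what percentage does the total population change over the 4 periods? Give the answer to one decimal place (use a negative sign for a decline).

-61.2

After projecting period 1:
Births: 10900 * 0.176 = 1918  |  6100 * 0.306 = 1867 ⇒ total 3785
20–39: 19800 * 0.946 = 18731
40–59: 10900 * 0.947 = 10322
60–79: 6100 * 0.92 = 5612
Net migration: 20–39 + 90 → 18821
→ [3785, 18821, 10322, 5612]
After projecting period 2:
Births: 18821 * 0.176 = 3312  |  10322 * 0.306 = 3159 ⇒ total 6471
20–39: 3785 * 0.946 = 3581
40–59: 18821 * 0.947 = 17823
60–79: 10322 * 0.92 = 9496
Net migration: 20–39 + 90 → 3671
→ [6471, 3671, 17823, 9496]
After projecting period 3:
Births: 3671 * 0.176 = 646  |  17823 * 0.306 = 5454 ⇒ total 6100
20–39: 6471 * 0.946 = 6122
40–59: 3671 * 0.947 = 3476
60–79: 17823 * 0.92 = 16397
Net migration: 20–39 + 90 → 6212
→ [6100, 6212, 3476, 16397]
After projecting period 4:
Births: 6212 * 0.176 = 1093  |  3476 * 0.306 = 1064 ⇒ total 2157
20–39: 6100 * 0.946 = 5771
40–59: 6212 * 0.947 = 5883
60–79: 3476 * 0.92 = 3198
Net migration: 20–39 + 90 → 5861
→ [2157, 5861, 5883, 3198]
Total: 44100 → 17099; change = -27001; percentage change = -61.2%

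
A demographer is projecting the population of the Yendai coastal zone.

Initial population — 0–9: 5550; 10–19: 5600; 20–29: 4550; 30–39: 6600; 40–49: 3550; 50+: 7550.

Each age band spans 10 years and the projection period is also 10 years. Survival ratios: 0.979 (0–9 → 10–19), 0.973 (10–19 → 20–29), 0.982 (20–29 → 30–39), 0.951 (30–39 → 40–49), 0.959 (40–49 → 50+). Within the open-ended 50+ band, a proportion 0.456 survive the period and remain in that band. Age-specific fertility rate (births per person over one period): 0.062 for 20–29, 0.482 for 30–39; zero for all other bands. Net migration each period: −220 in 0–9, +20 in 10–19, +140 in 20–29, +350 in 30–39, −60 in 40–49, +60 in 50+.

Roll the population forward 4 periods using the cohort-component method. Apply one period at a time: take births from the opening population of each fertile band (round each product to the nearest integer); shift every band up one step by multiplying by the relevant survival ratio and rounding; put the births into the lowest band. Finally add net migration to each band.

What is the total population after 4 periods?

26249

Period 1.
Births: 4550 × 0.062 = 282 ; 6600 × 0.482 = 3181 — total 3463
10–19: 5550 × 0.979 = 5433
20–29: 5600 × 0.973 = 5449
30–39: 4550 × 0.982 = 4468
40–49: 6600 × 0.951 = 6277
50+: 3550 × 0.959 + 7550 × 0.456 = 3404 + 3443 = 6847
Net migration: 0–9 − 220 → 3243; 10–19 + 20 → 5453; 20–29 + 140 → 5589; 30–39 + 350 → 4818; 40–49 − 60 → 6217; 50+ + 60 → 6907
End of period: [3243, 5453, 5589, 4818, 6217, 6907]
Period 2.
Births: 5589 × 0.062 = 347 ; 4818 × 0.482 = 2322 — total 2669
10–19: 3243 × 0.979 = 3175
20–29: 5453 × 0.973 = 5306
30–39: 5589 × 0.982 = 5488
40–49: 4818 × 0.951 = 4582
50+: 6217 × 0.959 + 6907 × 0.456 = 5962 + 3150 = 9112
Net migration: 0–9 − 220 → 2449; 10–19 + 20 → 3195; 20–29 + 140 → 5446; 30–39 + 350 → 5838; 40–49 − 60 → 4522; 50+ + 60 → 9172
End of period: [2449, 3195, 5446, 5838, 4522, 9172]
Period 3.
Births: 5446 × 0.062 = 338 ; 5838 × 0.482 = 2814 — total 3152
10–19: 2449 × 0.979 = 2398
20–29: 3195 × 0.973 = 3109
30–39: 5446 × 0.982 = 5348
40–49: 5838 × 0.951 = 5552
50+: 4522 × 0.959 + 9172 × 0.456 = 4337 + 4182 = 8519
Net migration: 0–9 − 220 → 2932; 10–19 + 20 → 2418; 20–29 + 140 → 3249; 30–39 + 350 → 5698; 40–49 − 60 → 5492; 50+ + 60 → 8579
End of period: [2932, 2418, 3249, 5698, 5492, 8579]
Period 4.
Births: 3249 × 0.062 = 201 ; 5698 × 0.482 = 2746 — total 2947
10–19: 2932 × 0.979 = 2870
20–29: 2418 × 0.973 = 2353
30–39: 3249 × 0.982 = 3191
40–49: 5698 × 0.951 = 5419
50+: 5492 × 0.959 + 8579 × 0.456 = 5267 + 3912 = 9179
Net migration: 0–9 − 220 → 2727; 10–19 + 20 → 2890; 20–29 + 140 → 2493; 30–39 + 350 → 3541; 40–49 − 60 → 5359; 50+ + 60 → 9239
End of period: [2727, 2890, 2493, 3541, 5359, 9239]
Total after period 4: 2727 + 2890 + 2493 + 3541 + 5359 + 9239 = 26249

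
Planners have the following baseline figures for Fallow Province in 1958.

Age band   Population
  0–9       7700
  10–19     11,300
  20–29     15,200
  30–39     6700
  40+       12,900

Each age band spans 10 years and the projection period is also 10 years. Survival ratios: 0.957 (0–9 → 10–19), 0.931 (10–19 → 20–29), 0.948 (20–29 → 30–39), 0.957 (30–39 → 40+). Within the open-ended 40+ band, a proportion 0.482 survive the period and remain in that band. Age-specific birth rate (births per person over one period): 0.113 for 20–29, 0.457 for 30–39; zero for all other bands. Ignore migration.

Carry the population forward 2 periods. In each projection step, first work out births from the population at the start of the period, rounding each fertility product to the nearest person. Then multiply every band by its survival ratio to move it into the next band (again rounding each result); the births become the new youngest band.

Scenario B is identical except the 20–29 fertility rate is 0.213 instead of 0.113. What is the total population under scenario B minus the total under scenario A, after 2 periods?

Numbering the bands 1..5 from youngest to oldest:
— Period 1 —
Births: 15200 × 0.113 = 1718 ; 6700 × 0.457 = 3062 — total 4780
Band 2: 7700 × 0.957 = 7369
Band 3: 11300 × 0.931 = 10520
Band 4: 15200 × 0.948 = 14410
Band 5: 6700 × 0.957 + 12900 × 0.482 = 6412 + 6218 = 12630
End of period: [4780, 7369, 10520, 14410, 12630]
— Period 2 —
Births: 10520 × 0.113 = 1189 ; 14410 × 0.457 = 6585 — total 7774
Band 2: 4780 × 0.957 = 4574
Band 3: 7369 × 0.931 = 6861
Band 4: 10520 × 0.948 = 9973
Band 5: 14410 × 0.957 + 12630 × 0.482 = 13790 + 6088 = 19878
End of period: [7774, 4574, 6861, 9973, 19878]
Scenario A total after 2 periods: 49060
Scenario B projection —
— Period 1 —
Births: 15200 × 0.213 = 3238 ; 6700 × 0.457 = 3062 — total 6300
Band 2: 7700 × 0.957 = 7369
Band 3: 11300 × 0.931 = 10520
Band 4: 15200 × 0.948 = 14410
Band 5: 6700 × 0.957 + 12900 × 0.482 = 6412 + 6218 = 12630
End of period: [6300, 7369, 10520, 14410, 12630]
— Period 2 —
Births: 10520 × 0.213 = 2241 ; 14410 × 0.457 = 6585 — total 8826
Band 2: 6300 × 0.957 = 6029
Band 3: 7369 × 0.931 = 6861
Band 4: 10520 × 0.948 = 9973
Band 5: 14410 × 0.957 + 12630 × 0.482 = 13790 + 6088 = 19878
End of period: [8826, 6029, 6861, 9973, 19878]
Scenario B total after 2 periods: 51567
Difference B − A = 51567 − 49060 = 2507

2507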